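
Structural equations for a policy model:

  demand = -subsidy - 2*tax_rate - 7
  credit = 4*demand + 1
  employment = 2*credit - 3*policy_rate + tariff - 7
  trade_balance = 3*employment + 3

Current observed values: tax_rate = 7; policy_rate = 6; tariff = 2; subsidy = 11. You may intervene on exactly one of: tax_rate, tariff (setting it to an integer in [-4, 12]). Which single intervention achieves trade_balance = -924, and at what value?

set tax_rate = 9

Intervening on tax_rate: with other inputs at their observed values, trade_balance = -48*tax_rate - 492. Solving for -924 gives tax_rate = 9, within [-4, 12].
Intervening on tariff: trade_balance = 3*tariff - 834. Reaching -924 requires tariff = -30, outside [-4, 12].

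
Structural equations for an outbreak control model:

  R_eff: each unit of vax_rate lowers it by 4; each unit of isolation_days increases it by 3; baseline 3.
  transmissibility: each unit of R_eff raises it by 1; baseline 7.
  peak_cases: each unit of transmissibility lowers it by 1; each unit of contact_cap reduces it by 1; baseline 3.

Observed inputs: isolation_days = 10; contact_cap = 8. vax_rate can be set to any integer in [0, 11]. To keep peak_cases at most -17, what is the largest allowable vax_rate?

Substituting into the R_eff equation gives R_eff = -4*vax_rate + 33.
Substituting into the transmissibility equation gives transmissibility = -4*vax_rate + 40.
This gives peak_cases = 4*vax_rate - 45.
Require 4*vax_rate - 45 ≤ -17, so vax_rate ≤ 7.
The largest integer in [0, 11] satisfying this is 7.

vax_rate = 7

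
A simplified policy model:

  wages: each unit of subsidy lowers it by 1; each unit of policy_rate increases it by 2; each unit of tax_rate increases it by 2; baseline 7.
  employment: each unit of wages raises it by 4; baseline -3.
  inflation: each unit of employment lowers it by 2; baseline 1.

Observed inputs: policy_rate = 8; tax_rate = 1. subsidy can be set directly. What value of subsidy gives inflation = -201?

Substituting into the wages equation gives wages = -subsidy + 25.
Substituting into the employment equation gives employment = -4*subsidy + 97.
Substituting into the inflation equation gives inflation = 8*subsidy - 193.
Solve 8*subsidy - 193 = -201: subsidy = (-201 + 193) / 8 = -1.

subsidy = -1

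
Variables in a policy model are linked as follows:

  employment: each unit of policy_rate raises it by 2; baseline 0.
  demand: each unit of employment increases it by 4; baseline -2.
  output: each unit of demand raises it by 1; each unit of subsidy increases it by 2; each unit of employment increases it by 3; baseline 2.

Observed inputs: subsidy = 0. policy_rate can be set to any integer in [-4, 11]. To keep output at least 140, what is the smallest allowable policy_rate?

policy_rate = 10

Substituting into the demand equation gives demand = 8*policy_rate - 2.
Substituting into the output equation gives output = 14*policy_rate.
Require 14*policy_rate ≥ 140, so policy_rate ≥ 10.
The smallest integer in [-4, 11] satisfying this is 10.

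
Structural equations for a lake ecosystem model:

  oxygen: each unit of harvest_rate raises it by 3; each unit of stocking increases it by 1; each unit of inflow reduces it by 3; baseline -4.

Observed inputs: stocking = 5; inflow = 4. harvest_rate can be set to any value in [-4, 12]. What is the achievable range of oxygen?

-23 to 25

Substituting into the oxygen equation gives oxygen = 3*harvest_rate - 11.
Linear in harvest_rate, so extremes are at the endpoints: harvest_rate = -4 gives oxygen = -23; harvest_rate = 12 gives oxygen = 25.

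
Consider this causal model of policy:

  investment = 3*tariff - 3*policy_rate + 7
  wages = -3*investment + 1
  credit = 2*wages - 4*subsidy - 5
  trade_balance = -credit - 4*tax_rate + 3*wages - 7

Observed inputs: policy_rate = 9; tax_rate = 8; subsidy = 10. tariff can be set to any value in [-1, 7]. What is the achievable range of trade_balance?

Substituting into the investment equation gives investment = 3*tariff - 20.
Substituting into the wages equation gives wages = -9*tariff + 61.
This gives credit = -18*tariff + 77.
Substituting into the trade_balance equation gives trade_balance = -9*tariff + 67.
Linear in tariff, so extremes are at the endpoints: tariff = -1 gives trade_balance = 76; tariff = 7 gives trade_balance = 4.

4 to 76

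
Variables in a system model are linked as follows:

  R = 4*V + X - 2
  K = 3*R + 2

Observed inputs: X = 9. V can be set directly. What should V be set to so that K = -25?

V = -4

Substituting into the R equation gives R = 4*V + 7.
So K = 12*V + 23.
Solve 12*V + 23 = -25: V = (-25 - 23) / 12 = -4.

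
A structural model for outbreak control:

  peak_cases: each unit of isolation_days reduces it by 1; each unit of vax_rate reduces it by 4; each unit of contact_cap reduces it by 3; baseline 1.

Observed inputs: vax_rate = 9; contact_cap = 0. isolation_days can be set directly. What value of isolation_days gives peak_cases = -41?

isolation_days = 6

Substituting into the peak_cases equation gives peak_cases = -isolation_days - 35.
Solve -isolation_days - 35 = -41: isolation_days = (-41 + 35) / -1 = 6.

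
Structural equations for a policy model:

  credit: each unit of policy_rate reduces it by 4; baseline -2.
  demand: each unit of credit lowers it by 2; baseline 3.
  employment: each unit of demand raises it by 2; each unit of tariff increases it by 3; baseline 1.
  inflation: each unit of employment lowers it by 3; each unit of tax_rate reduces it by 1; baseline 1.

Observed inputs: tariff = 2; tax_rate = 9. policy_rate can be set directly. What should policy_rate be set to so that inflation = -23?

Substituting into the demand equation gives demand = 8*policy_rate + 7.
This gives employment = 16*policy_rate + 21.
This gives inflation = -48*policy_rate - 71.
Solve -48*policy_rate - 71 = -23: policy_rate = (-23 + 71) / -48 = -1.

policy_rate = -1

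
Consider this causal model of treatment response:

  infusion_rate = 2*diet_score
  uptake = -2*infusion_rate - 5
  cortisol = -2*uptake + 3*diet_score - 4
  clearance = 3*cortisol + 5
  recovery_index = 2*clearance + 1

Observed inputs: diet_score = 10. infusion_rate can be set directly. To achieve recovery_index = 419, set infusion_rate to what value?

Intervening on infusion_rate fixes its value directly, overriding its dependence on diet_score.
Substituting into the cortisol equation gives cortisol = 4*infusion_rate + 36.
This gives clearance = 12*infusion_rate + 113.
Substituting into the recovery_index equation gives recovery_index = 24*infusion_rate + 227.
Solve 24*infusion_rate + 227 = 419: infusion_rate = (419 - 227) / 24 = 8.

infusion_rate = 8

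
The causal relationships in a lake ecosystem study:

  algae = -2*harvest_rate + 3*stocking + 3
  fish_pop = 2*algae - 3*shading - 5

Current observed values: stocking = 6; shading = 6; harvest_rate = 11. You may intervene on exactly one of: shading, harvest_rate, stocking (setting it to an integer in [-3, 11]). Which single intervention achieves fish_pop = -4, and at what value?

Intervening on shading: with other inputs at their observed values, fish_pop = -3*shading - 7. Solving for -4 gives shading = -1, within [-3, 11].
Intervening on harvest_rate: fish_pop = -4*harvest_rate + 19. Reaching -4 requires harvest_rate = 23/4, not an integer.
Intervening on stocking: fish_pop = 6*stocking - 61. Reaching -4 requires stocking = 19/2, not an integer.

set shading = -1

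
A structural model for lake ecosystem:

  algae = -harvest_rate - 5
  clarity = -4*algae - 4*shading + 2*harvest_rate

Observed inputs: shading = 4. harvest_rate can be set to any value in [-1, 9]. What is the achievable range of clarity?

-2 to 58

Substituting into the clarity equation gives clarity = 6*harvest_rate + 4.
Linear in harvest_rate, so extremes are at the endpoints: harvest_rate = -1 gives clarity = -2; harvest_rate = 9 gives clarity = 58.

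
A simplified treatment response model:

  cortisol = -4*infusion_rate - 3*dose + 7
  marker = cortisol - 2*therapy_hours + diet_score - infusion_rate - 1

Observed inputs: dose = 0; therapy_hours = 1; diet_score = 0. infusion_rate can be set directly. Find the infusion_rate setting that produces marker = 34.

Substituting into the cortisol equation gives cortisol = -4*infusion_rate + 7.
Substituting into the marker equation gives marker = -5*infusion_rate + 4.
Solve -5*infusion_rate + 4 = 34: infusion_rate = (34 - 4) / -5 = -6.

infusion_rate = -6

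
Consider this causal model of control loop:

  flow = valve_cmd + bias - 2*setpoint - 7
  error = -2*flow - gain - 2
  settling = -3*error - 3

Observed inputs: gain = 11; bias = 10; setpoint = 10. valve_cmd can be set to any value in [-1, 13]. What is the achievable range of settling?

-72 to 12

Substituting into the flow equation gives flow = valve_cmd - 17.
Substituting into the error equation gives error = -2*valve_cmd + 21.
Substituting into the settling equation gives settling = 6*valve_cmd - 66.
Linear in valve_cmd, so extremes are at the endpoints: valve_cmd = -1 gives settling = -72; valve_cmd = 13 gives settling = 12.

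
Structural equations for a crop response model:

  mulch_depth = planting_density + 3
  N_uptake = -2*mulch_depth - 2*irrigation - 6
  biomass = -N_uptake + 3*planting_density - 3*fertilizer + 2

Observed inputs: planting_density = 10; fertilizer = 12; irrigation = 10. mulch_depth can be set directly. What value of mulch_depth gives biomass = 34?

Intervening on mulch_depth fixes its value directly, overriding its dependence on planting_density.
Substituting into the N_uptake equation gives N_uptake = -2*mulch_depth - 26.
Substituting into the biomass equation gives biomass = 2*mulch_depth + 22.
Solve 2*mulch_depth + 22 = 34: mulch_depth = (34 - 22) / 2 = 6.

mulch_depth = 6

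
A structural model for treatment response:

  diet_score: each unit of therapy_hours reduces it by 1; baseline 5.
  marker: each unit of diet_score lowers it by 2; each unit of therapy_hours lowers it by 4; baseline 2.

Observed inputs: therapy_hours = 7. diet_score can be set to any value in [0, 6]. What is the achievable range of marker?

Intervening on diet_score fixes its value directly, overriding its dependence on therapy_hours.
Substituting into the marker equation gives marker = -2*diet_score - 26.
Linear in diet_score, so extremes are at the endpoints: diet_score = 0 gives marker = -26; diet_score = 6 gives marker = -38.

-38 to -26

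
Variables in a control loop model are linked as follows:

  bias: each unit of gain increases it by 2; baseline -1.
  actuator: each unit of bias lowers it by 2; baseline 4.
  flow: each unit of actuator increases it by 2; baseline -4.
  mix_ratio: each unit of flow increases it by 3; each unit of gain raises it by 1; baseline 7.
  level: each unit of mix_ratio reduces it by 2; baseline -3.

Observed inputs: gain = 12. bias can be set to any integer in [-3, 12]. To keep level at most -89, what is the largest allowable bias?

bias = -1

Intervening on bias fixes its value directly, overriding its dependence on gain.
Substituting into the flow equation gives flow = -4*bias + 4.
mix_ratio becomes -12*bias + 31.
Substituting into the level equation gives level = 24*bias - 65.
Require 24*bias - 65 ≤ -89, so bias ≤ -1.
The largest integer in [-3, 12] satisfying this is -1.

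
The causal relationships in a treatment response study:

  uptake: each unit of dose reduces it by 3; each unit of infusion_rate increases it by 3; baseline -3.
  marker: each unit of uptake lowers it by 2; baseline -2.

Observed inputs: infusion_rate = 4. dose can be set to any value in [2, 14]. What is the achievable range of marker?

-8 to 64

Substituting into the uptake equation gives uptake = -3*dose + 9.
This gives marker = 6*dose - 20.
Linear in dose, so extremes are at the endpoints: dose = 2 gives marker = -8; dose = 14 gives marker = 64.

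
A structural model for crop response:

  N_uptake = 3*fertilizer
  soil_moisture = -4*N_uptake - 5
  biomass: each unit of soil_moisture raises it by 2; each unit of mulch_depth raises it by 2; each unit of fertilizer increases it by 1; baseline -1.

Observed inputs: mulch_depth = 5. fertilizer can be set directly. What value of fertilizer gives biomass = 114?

fertilizer = -5

Substituting into the soil_moisture equation gives soil_moisture = -12*fertilizer - 5.
This gives biomass = -23*fertilizer - 1.
Solve -23*fertilizer - 1 = 114: fertilizer = (114 + 1) / -23 = -5.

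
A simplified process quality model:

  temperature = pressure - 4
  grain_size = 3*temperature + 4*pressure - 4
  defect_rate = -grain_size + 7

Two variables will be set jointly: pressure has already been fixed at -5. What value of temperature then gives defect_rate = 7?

With pressure held at -5:
Intervening on temperature fixes its value directly, overriding its dependence on pressure.
Substituting into the grain_size equation gives grain_size = 3*temperature - 24.
Substituting into the defect_rate equation gives defect_rate = -3*temperature + 31.
Solve -3*temperature + 31 = 7: temperature = (7 - 31) / -3 = 8.

temperature = 8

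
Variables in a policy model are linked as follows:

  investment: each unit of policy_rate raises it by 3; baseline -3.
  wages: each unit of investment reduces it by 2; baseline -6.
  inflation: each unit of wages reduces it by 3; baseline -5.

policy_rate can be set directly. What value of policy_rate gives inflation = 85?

policy_rate = 5

Substituting into the wages equation gives wages = -6*policy_rate.
Substituting into the inflation equation gives inflation = 18*policy_rate - 5.
Solve 18*policy_rate - 5 = 85: policy_rate = (85 + 5) / 18 = 5.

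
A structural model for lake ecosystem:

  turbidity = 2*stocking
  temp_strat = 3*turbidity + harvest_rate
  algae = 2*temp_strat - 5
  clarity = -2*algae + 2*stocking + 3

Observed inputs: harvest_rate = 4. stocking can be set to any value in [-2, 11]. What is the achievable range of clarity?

-245 to 41

Substituting into the temp_strat equation gives temp_strat = 6*stocking + 4.
algae becomes 12*stocking + 3.
Substituting into the clarity equation gives clarity = -22*stocking - 3.
Linear in stocking, so extremes are at the endpoints: stocking = -2 gives clarity = 41; stocking = 11 gives clarity = -245.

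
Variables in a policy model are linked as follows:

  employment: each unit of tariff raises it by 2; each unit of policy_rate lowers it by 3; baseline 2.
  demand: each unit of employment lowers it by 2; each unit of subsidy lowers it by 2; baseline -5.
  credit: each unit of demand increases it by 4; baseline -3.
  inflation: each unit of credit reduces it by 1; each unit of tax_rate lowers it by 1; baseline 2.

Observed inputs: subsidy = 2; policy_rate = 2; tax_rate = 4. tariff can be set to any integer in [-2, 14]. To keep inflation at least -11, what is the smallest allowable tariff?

tariff = -1

Substituting into the employment equation gives employment = 2*tariff - 4.
Substituting into the demand equation gives demand = -4*tariff - 1.
Substituting into the credit equation gives credit = -16*tariff - 7.
Substituting into the inflation equation gives inflation = 16*tariff + 5.
Require 16*tariff + 5 ≥ -11, so tariff ≥ -1.
The smallest integer in [-2, 14] satisfying this is -1.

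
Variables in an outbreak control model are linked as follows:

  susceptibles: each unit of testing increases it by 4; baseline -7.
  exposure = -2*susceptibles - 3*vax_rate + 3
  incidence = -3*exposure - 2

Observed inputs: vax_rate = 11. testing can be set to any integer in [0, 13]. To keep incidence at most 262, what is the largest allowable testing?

testing = 9

Substituting into the exposure equation gives exposure = -8*testing - 16.
This gives incidence = 24*testing + 46.
Require 24*testing + 46 ≤ 262, so testing ≤ 9.
The largest integer in [0, 13] satisfying this is 9.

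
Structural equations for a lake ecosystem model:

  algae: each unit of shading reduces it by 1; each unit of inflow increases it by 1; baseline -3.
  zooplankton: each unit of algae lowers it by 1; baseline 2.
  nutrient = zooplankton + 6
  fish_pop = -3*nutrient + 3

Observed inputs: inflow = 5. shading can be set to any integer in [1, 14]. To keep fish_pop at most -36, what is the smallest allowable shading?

shading = 7

Substituting into the algae equation gives algae = -shading + 2.
zooplankton becomes shading.
Substituting into the nutrient equation gives nutrient = shading + 6.
This gives fish_pop = -3*shading - 15.
Require -3*shading - 15 ≤ -36, so shading ≥ 7.
The smallest integer in [1, 14] satisfying this is 7.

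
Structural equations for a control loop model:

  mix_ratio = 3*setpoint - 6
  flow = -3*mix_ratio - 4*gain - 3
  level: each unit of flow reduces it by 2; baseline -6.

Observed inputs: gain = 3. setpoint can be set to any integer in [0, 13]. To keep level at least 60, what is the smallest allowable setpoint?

setpoint = 4

Substituting into the flow equation gives flow = -9*setpoint + 3.
Substituting into the level equation gives level = 18*setpoint - 12.
Require 18*setpoint - 12 ≥ 60, so setpoint ≥ 4.
The smallest integer in [0, 13] satisfying this is 4.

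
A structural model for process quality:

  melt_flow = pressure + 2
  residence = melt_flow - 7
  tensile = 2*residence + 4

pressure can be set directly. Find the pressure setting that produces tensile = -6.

pressure = 0

Substituting into the residence equation gives residence = pressure - 5.
Substituting into the tensile equation gives tensile = 2*pressure - 6.
Solve 2*pressure - 6 = -6: pressure = (-6 + 6) / 2 = 0.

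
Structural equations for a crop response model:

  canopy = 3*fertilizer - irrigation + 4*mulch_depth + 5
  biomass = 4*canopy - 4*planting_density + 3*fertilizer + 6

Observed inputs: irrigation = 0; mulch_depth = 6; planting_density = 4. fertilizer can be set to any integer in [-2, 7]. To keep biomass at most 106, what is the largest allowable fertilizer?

fertilizer = 0

Substituting into the canopy equation gives canopy = 3*fertilizer + 29.
Substituting into the biomass equation gives biomass = 15*fertilizer + 106.
Require 15*fertilizer + 106 ≤ 106, so fertilizer ≤ 0.
The largest integer in [-2, 7] satisfying this is 0.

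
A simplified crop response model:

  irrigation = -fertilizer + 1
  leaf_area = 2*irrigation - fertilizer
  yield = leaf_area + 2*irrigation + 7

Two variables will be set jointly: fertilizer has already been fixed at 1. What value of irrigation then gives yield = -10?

irrigation = -4

With fertilizer held at 1:
Intervening on irrigation fixes its value directly, overriding its dependence on fertilizer.
Substituting into the leaf_area equation gives leaf_area = 2*irrigation - 1.
Substituting into the yield equation gives yield = 4*irrigation + 6.
Solve 4*irrigation + 6 = -10: irrigation = (-10 - 6) / 4 = -4.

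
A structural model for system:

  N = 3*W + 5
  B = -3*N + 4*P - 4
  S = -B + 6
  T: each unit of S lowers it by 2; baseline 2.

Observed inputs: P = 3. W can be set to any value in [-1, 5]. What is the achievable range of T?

-114 to -6

Substituting into the B equation gives B = -9*W - 7.
This gives S = 9*W + 13.
So T = -18*W - 24.
Linear in W, so extremes are at the endpoints: W = -1 gives T = -6; W = 5 gives T = -114.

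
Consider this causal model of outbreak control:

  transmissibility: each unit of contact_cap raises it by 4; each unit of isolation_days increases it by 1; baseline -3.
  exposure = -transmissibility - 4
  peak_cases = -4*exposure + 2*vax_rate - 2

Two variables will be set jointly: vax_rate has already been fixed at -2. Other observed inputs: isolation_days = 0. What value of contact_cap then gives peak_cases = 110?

contact_cap = 7

With vax_rate held at -2:
Substituting into the transmissibility equation gives transmissibility = 4*contact_cap - 3.
Substituting into the exposure equation gives exposure = -4*contact_cap - 1.
So peak_cases = 16*contact_cap - 2.
Solve 16*contact_cap - 2 = 110: contact_cap = (110 + 2) / 16 = 7.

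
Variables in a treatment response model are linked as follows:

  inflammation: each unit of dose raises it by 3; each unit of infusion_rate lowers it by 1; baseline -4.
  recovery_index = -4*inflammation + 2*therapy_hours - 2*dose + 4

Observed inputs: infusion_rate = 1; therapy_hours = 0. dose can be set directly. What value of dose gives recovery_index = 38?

Substituting into the inflammation equation gives inflammation = 3*dose - 5.
So recovery_index = -14*dose + 24.
Solve -14*dose + 24 = 38: dose = (38 - 24) / -14 = -1.

dose = -1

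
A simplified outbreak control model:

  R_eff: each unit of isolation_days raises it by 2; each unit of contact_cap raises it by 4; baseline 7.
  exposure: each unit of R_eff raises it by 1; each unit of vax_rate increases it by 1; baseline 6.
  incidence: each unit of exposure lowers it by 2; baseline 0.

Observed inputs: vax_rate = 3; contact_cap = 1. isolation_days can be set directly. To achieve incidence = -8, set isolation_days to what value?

Substituting into the R_eff equation gives R_eff = 2*isolation_days + 11.
This gives exposure = 2*isolation_days + 20.
So incidence = -4*isolation_days - 40.
Solve -4*isolation_days - 40 = -8: isolation_days = (-8 + 40) / -4 = -8.

isolation_days = -8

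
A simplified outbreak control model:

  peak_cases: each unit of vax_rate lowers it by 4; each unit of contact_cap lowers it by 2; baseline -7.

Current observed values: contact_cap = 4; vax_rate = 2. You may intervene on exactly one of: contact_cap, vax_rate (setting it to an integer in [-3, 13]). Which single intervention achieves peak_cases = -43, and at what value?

Intervening on contact_cap: peak_cases = -2*contact_cap - 15. Reaching -43 requires contact_cap = 14, outside [-3, 13].
Intervening on vax_rate: with other inputs at their observed values, peak_cases = -4*vax_rate - 15. Solving for -43 gives vax_rate = 7, within [-3, 13].

set vax_rate = 7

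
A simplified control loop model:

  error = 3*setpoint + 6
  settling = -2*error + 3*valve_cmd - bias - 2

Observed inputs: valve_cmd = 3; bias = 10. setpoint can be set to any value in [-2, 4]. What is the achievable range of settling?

Substituting into the settling equation gives settling = -6*setpoint - 15.
Linear in setpoint, so extremes are at the endpoints: setpoint = -2 gives settling = -3; setpoint = 4 gives settling = -39.

-39 to -3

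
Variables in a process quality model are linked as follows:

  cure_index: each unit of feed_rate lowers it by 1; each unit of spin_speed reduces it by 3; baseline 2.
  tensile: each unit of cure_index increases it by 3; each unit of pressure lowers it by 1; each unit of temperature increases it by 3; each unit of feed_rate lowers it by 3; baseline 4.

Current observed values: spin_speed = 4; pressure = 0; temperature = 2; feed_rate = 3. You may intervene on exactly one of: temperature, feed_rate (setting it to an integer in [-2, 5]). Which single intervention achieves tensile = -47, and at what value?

set temperature = -1

Intervening on temperature: with other inputs at their observed values, tensile = 3*temperature - 44. Solving for -47 gives temperature = -1, within [-2, 5].
Intervening on feed_rate: tensile = -6*feed_rate - 20. Reaching -47 requires feed_rate = 9/2, not an integer.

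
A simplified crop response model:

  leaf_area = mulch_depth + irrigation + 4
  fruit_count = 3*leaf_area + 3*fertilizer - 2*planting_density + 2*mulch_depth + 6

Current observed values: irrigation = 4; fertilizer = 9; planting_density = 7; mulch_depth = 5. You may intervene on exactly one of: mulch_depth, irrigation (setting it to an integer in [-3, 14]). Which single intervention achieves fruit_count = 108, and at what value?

Intervening on mulch_depth: with other inputs at their observed values, fruit_count = 5*mulch_depth + 43. Solving for 108 gives mulch_depth = 13, within [-3, 14].
Intervening on irrigation: fruit_count = 3*irrigation + 56. Reaching 108 requires irrigation = 52/3, not an integer.

set mulch_depth = 13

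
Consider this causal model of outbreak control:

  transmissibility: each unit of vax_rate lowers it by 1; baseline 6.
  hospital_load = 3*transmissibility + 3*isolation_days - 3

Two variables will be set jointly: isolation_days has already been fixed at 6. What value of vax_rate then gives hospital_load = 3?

With isolation_days held at 6:
Substituting into the hospital_load equation gives hospital_load = -3*vax_rate + 33.
Solve -3*vax_rate + 33 = 3: vax_rate = (3 - 33) / -3 = 10.

vax_rate = 10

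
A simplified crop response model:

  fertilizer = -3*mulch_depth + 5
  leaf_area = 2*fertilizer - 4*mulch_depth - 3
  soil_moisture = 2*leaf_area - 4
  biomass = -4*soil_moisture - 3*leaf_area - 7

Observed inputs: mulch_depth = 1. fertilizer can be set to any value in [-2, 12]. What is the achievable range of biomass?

Intervening on fertilizer fixes its value directly, overriding its dependence on mulch_depth.
Substituting into the leaf_area equation gives leaf_area = 2*fertilizer - 7.
This gives soil_moisture = 4*fertilizer - 18.
Substituting into the biomass equation gives biomass = -22*fertilizer + 86.
Linear in fertilizer, so extremes are at the endpoints: fertilizer = -2 gives biomass = 130; fertilizer = 12 gives biomass = -178.

-178 to 130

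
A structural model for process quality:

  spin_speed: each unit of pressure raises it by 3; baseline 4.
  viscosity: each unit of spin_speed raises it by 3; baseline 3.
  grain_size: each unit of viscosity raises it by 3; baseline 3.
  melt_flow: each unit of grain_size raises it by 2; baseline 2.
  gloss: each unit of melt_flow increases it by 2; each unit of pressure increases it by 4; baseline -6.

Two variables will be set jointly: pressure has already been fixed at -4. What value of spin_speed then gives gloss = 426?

With pressure held at -4:
Intervening on spin_speed fixes its value directly, overriding its dependence on pressure.
Substituting into the grain_size equation gives grain_size = 9*spin_speed + 12.
Substituting into the melt_flow equation gives melt_flow = 18*spin_speed + 26.
Substituting into the gloss equation gives gloss = 36*spin_speed + 30.
Solve 36*spin_speed + 30 = 426: spin_speed = (426 - 30) / 36 = 11.

spin_speed = 11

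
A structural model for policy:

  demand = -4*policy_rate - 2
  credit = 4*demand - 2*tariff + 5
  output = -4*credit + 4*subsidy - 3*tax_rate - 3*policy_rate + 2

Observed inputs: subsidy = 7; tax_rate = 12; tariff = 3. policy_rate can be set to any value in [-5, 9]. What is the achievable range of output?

-275 to 579

Substituting into the credit equation gives credit = -16*policy_rate - 9.
Substituting into the output equation gives output = 61*policy_rate + 30.
Linear in policy_rate, so extremes are at the endpoints: policy_rate = -5 gives output = -275; policy_rate = 9 gives output = 579.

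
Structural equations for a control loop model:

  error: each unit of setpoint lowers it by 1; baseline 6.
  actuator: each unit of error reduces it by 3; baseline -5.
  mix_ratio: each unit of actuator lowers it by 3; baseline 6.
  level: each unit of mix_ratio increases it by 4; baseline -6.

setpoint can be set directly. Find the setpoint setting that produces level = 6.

setpoint = 8

Substituting into the actuator equation gives actuator = 3*setpoint - 23.
Substituting into the mix_ratio equation gives mix_ratio = -9*setpoint + 75.
level becomes -36*setpoint + 294.
Solve -36*setpoint + 294 = 6: setpoint = (6 - 294) / -36 = 8.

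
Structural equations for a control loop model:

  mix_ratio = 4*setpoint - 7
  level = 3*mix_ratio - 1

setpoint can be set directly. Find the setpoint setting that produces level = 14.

Substituting into the level equation gives level = 12*setpoint - 22.
Solve 12*setpoint - 22 = 14: setpoint = (14 + 22) / 12 = 3.

setpoint = 3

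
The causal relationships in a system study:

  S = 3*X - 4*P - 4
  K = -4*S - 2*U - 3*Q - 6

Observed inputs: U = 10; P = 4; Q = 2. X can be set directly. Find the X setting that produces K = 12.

Substituting into the S equation gives S = 3*X - 20.
This gives K = -12*X + 48.
Solve -12*X + 48 = 12: X = (12 - 48) / -12 = 3.

X = 3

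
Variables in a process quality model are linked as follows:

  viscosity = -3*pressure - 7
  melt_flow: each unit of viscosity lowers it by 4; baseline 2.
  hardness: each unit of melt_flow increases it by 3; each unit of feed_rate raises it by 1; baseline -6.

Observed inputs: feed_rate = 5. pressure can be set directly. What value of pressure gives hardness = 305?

pressure = 6

Substituting into the melt_flow equation gives melt_flow = 12*pressure + 30.
Substituting into the hardness equation gives hardness = 36*pressure + 89.
Solve 36*pressure + 89 = 305: pressure = (305 - 89) / 36 = 6.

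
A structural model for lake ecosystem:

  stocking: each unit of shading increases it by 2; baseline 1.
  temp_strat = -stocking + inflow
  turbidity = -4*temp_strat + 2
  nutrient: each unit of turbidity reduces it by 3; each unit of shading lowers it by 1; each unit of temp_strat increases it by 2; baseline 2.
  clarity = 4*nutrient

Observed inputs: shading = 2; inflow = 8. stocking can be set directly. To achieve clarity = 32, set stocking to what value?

Intervening on stocking fixes its value directly, overriding its dependence on shading.
Substituting into the temp_strat equation gives temp_strat = -stocking + 8.
So turbidity = 4*stocking - 30.
Substituting into the nutrient equation gives nutrient = -14*stocking + 106.
So clarity = -56*stocking + 424.
Solve -56*stocking + 424 = 32: stocking = (32 - 424) / -56 = 7.

stocking = 7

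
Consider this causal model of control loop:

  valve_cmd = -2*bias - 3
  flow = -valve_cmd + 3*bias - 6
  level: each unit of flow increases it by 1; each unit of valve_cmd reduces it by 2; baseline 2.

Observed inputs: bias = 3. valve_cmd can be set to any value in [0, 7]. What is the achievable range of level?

-16 to 5

Intervening on valve_cmd fixes its value directly, overriding its dependence on bias.
Substituting into the flow equation gives flow = -valve_cmd + 3.
So level = -3*valve_cmd + 5.
Linear in valve_cmd, so extremes are at the endpoints: valve_cmd = 0 gives level = 5; valve_cmd = 7 gives level = -16.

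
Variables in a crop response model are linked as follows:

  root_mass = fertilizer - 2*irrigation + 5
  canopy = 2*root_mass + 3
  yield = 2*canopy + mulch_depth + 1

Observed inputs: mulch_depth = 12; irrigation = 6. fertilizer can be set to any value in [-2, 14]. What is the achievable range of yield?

Substituting into the root_mass equation gives root_mass = fertilizer - 7.
Substituting into the canopy equation gives canopy = 2*fertilizer - 11.
This gives yield = 4*fertilizer - 9.
Linear in fertilizer, so extremes are at the endpoints: fertilizer = -2 gives yield = -17; fertilizer = 14 gives yield = 47.

-17 to 47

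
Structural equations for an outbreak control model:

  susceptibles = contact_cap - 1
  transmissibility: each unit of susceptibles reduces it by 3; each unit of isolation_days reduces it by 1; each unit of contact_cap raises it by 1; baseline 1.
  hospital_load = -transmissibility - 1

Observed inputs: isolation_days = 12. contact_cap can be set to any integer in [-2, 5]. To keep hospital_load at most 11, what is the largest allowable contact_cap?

Substituting into the transmissibility equation gives transmissibility = -2*contact_cap - 8.
So hospital_load = 2*contact_cap + 7.
Require 2*contact_cap + 7 ≤ 11, so contact_cap ≤ 2.
The largest integer in [-2, 5] satisfying this is 2.

contact_cap = 2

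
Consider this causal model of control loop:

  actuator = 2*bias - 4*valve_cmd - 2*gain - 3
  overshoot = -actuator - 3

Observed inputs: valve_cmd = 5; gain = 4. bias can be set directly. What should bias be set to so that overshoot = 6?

bias = 11

Substituting into the actuator equation gives actuator = 2*bias - 31.
Substituting into the overshoot equation gives overshoot = -2*bias + 28.
Solve -2*bias + 28 = 6: bias = (6 - 28) / -2 = 11.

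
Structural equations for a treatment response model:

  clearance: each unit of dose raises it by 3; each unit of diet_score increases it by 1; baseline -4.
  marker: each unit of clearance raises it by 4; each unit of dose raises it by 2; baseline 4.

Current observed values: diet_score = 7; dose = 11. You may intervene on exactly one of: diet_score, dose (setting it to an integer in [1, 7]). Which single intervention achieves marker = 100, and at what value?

set dose = 6

Intervening on diet_score: marker = 4*diet_score + 142. Reaching 100 requires diet_score = -21/2, not an integer.
Intervening on dose: with other inputs at their observed values, marker = 14*dose + 16. Solving for 100 gives dose = 6, within [1, 7].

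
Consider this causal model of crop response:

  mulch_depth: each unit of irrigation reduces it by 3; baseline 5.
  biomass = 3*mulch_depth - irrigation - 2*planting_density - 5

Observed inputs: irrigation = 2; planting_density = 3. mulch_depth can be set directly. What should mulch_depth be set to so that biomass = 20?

mulch_depth = 11

Intervening on mulch_depth fixes its value directly, overriding its dependence on irrigation.
Substituting into the biomass equation gives biomass = 3*mulch_depth - 13.
Solve 3*mulch_depth - 13 = 20: mulch_depth = (20 + 13) / 3 = 11.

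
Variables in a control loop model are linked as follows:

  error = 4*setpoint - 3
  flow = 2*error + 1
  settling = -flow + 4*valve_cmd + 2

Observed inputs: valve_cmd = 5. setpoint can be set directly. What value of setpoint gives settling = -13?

setpoint = 5

Substituting into the flow equation gives flow = 8*setpoint - 5.
Substituting into the settling equation gives settling = -8*setpoint + 27.
Solve -8*setpoint + 27 = -13: setpoint = (-13 - 27) / -8 = 5.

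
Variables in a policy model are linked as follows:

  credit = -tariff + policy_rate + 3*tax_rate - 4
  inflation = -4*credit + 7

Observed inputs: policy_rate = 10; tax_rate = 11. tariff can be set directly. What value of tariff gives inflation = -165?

Substituting into the credit equation gives credit = -tariff + 39.
inflation becomes 4*tariff - 149.
Solve 4*tariff - 149 = -165: tariff = (-165 + 149) / 4 = -4.

tariff = -4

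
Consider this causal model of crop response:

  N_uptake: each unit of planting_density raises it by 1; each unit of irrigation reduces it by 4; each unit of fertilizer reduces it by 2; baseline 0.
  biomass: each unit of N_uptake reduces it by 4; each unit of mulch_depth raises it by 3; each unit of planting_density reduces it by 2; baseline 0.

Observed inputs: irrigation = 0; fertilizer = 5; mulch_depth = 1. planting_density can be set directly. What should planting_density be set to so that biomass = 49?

Substituting into the N_uptake equation gives N_uptake = planting_density - 10.
Substituting into the biomass equation gives biomass = -6*planting_density + 43.
Solve -6*planting_density + 43 = 49: planting_density = (49 - 43) / -6 = -1.

planting_density = -1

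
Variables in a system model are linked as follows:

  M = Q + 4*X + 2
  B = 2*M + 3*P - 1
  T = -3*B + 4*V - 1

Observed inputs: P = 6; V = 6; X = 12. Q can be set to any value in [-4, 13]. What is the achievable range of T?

Substituting into the M equation gives M = Q + 50.
Substituting into the B equation gives B = 2*Q + 117.
Substituting into the T equation gives T = -6*Q - 328.
Linear in Q, so extremes are at the endpoints: Q = -4 gives T = -304; Q = 13 gives T = -406.

-406 to -304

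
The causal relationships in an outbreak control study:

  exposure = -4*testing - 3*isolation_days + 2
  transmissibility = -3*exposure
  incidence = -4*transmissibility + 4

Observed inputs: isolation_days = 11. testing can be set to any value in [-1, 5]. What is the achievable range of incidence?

Substituting into the exposure equation gives exposure = -4*testing - 31.
Substituting into the transmissibility equation gives transmissibility = 12*testing + 93.
Substituting into the incidence equation gives incidence = -48*testing - 368.
Linear in testing, so extremes are at the endpoints: testing = -1 gives incidence = -320; testing = 5 gives incidence = -608.

-608 to -320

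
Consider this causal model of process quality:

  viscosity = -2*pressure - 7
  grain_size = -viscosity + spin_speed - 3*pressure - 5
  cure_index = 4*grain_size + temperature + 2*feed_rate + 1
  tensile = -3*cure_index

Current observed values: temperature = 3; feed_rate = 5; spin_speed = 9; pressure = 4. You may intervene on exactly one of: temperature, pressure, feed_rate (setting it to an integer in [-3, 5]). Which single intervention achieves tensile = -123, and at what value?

set temperature = 2

Intervening on temperature: with other inputs at their observed values, tensile = -3*temperature - 117. Solving for -123 gives temperature = 2, within [-3, 5].
Intervening on pressure: tensile = 12*pressure - 174. Reaching -123 requires pressure = 17/4, not an integer.
Intervening on feed_rate: tensile = -6*feed_rate - 96. Reaching -123 requires feed_rate = 9/2, not an integer.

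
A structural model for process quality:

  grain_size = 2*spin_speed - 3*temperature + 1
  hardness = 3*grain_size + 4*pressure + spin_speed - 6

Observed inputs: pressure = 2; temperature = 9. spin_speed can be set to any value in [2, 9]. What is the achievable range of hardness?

Substituting into the grain_size equation gives grain_size = 2*spin_speed - 26.
So hardness = 7*spin_speed - 76.
Linear in spin_speed, so extremes are at the endpoints: spin_speed = 2 gives hardness = -62; spin_speed = 9 gives hardness = -13.

-62 to -13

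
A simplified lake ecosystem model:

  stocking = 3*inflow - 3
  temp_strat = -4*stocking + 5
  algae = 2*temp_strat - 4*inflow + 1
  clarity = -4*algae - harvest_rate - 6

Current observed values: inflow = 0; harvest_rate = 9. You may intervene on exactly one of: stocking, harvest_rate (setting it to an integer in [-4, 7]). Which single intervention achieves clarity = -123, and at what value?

set stocking = -2

Intervening on stocking: with other inputs at their observed values, clarity = 32*stocking - 59. Solving for -123 gives stocking = -2, within [-4, 7].
Intervening on harvest_rate: clarity = -harvest_rate - 146. Reaching -123 requires harvest_rate = -23, outside [-4, 7].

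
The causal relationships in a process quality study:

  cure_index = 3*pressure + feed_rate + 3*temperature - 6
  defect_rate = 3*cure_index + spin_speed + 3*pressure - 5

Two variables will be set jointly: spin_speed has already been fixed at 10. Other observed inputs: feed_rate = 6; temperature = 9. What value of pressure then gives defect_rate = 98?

With spin_speed held at 10:
Substituting into the cure_index equation gives cure_index = 3*pressure + 27.
Substituting into the defect_rate equation gives defect_rate = 12*pressure + 86.
Solve 12*pressure + 86 = 98: pressure = (98 - 86) / 12 = 1.

pressure = 1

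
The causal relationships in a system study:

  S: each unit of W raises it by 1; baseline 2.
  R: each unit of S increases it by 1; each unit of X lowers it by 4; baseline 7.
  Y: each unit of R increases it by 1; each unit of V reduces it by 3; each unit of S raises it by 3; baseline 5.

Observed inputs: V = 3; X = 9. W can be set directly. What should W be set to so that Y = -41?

Substituting into the R equation gives R = W - 27.
Substituting into the Y equation gives Y = 4*W - 25.
Solve 4*W - 25 = -41: W = (-41 + 25) / 4 = -4.

W = -4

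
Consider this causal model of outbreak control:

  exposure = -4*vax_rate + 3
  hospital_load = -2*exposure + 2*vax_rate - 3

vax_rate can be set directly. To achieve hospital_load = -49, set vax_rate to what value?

vax_rate = -4

Substituting into the hospital_load equation gives hospital_load = 10*vax_rate - 9.
Solve 10*vax_rate - 9 = -49: vax_rate = (-49 + 9) / 10 = -4.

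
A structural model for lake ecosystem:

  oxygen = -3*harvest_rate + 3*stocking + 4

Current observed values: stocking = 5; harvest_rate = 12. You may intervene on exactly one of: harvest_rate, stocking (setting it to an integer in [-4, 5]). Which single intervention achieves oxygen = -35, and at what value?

set stocking = -1

Intervening on harvest_rate: oxygen = -3*harvest_rate + 19. Reaching -35 requires harvest_rate = 18, outside [-4, 5].
Intervening on stocking: with other inputs at their observed values, oxygen = 3*stocking - 32. Solving for -35 gives stocking = -1, within [-4, 5].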